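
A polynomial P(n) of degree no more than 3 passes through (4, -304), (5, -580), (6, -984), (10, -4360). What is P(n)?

Using the Lagrange interpolation formula with nodes 4, 5, 6, 10:
  L_0(n) = (n - 5)(n - 6)(n - 10) / -12
  L_1(n) = (n - 4)(n - 6)(n - 10) / 5
  L_2(n) = (n - 4)(n - 5)(n - 10) / -8
  L_3(n) = (n - 4)(n - 5)(n - 6) / 120
Then P(n) = -304·L_0(n) - 580·L_1(n) - 984·L_2(n) - 4360·L_3(n).
Expanding and collecting terms gives P(n) = -4n^3 - 4n^2 + 4n.
Check: P(5) = -580. ✓

P(n) = -4n^3 - 4n^2 + 4n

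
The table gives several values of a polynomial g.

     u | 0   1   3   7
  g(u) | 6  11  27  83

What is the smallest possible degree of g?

Divided differences on the nodes 0, 1, 3, 7:
  order 0: 6  11  27  83
  order 1: 5  8  14
  order 2: 1  1
  order 3: 0
The order-2 divided differences are all 1 (nonzero) and every higher order vanishes, so the data lies on a polynomial of degree exactly 2.

2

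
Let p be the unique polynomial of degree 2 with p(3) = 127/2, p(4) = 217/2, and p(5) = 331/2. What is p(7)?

Forward differences of the values at s = 3, 4, 5:
  p  : 127/2  217/2  331/2
  Δ  : 45  57
  Δ^2: 12
The second differences are constant, confirming degree 2.
Interpolating (Newton forward form) and evaluating at s = 7 gives p(7) = 631/2.

631/2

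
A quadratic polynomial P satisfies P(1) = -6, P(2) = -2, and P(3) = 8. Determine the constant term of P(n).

-4

Write P(n) = an^2 + bn + c. Substituting each data point gives a linear system:
  a + b + c = -6
  4a + 2b + c = -2
  9a + 3b + c = 8
Solving the system yields a = 3, b = -5, c = -4.
So P(n) = 3n^2 - 5n - 4.
The constant term is -4.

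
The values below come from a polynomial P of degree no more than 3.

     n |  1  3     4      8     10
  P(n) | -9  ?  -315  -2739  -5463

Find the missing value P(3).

-129

The 4 known points determine the degree-3 polynomial uniquely.
Write P(n) = an^3 + bn^2 + cn + d. Substituting each data point gives a linear system:
  a + b + c + d = -9
  64a + 16b + 4c + d = -315
  512a + 64b + 8c + d = -2739
  1000a + 100b + 10c + d = -5463
Solving the system yields a = -6, b = 6, c = -6, d = -3.
So P(n) = -6n^3 + 6n^2 - 6n - 3.
Then P(3) = -129.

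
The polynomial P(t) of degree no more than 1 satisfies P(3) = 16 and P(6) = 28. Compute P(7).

Write P(t) = at + b. Substituting each data point gives a linear system:
  3a + b = 16
  6a + b = 28
Solving the system yields a = 4, b = 4.
So P(t) = 4t + 4.
Then P(7) = 32.

32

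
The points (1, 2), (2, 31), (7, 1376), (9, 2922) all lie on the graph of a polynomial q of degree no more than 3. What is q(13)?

8798

Write q(t) = at^3 + bt^2 + ct + d. Substituting each data point gives a linear system:
  a + b + c + d = 2
  8a + 4b + 2c + d = 31
  343a + 49b + 7c + d = 1376
  729a + 81b + 9c + d = 2922
Solving the system yields a = 4, b = 0, c = 1, d = -3.
So q(t) = 4t^3 + t - 3.
Then q(13) = 8798.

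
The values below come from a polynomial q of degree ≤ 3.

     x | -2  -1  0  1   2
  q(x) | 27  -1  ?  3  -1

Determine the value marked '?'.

-3

The 4 known points determine the degree-3 polynomial uniquely.
Write q(x) = ax^3 + bx^2 + cx + d. Substituting each data point gives a linear system:
  -8a + 4b - 2c + d = 27
  -a + b - c + d = -1
  a + b + c + d = 3
  8a + 4b + 2c + d = -1
Solving the system yields a = -3, b = 4, c = 5, d = -3.
So q(x) = -3x^3 + 4x^2 + 5x - 3.
Then q(0) = -3.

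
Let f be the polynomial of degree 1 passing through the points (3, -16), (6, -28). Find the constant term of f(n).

-4

Write f(n) = an + b. Substituting each data point gives a linear system:
  3a + b = -16
  6a + b = -28
Solving the system yields a = -4, b = -4.
So f(n) = -4n - 4.
The constant term is -4.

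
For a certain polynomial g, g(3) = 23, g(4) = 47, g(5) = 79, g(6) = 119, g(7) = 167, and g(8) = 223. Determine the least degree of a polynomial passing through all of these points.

Forward differences of the values at u = 3, 4, 5, 6, 7, 8:
  g  : 23  47  79  119  167  223
  Δ  : 24  32  40  48  56
  Δ^2: 8  8  8  8
  Δ^3: 0  0  0
  Δ^4: 0  0
  Δ^5: 0
The second differences are constant (8) and nonzero, while all higher differences vanish, so the minimal degree is 2.

2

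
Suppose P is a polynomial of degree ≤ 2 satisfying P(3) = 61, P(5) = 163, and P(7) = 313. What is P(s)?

P(s) = 6s^2 + 3s - 2

Write P(s) = as^2 + bs + c. Substituting each data point gives a linear system:
  9a + 3b + c = 61
  25a + 5b + c = 163
  49a + 7b + c = 313
Solving the system yields a = 6, b = 3, c = -2.
So P(s) = 6s^2 + 3s - 2.
Check: P(3) = 61. ✓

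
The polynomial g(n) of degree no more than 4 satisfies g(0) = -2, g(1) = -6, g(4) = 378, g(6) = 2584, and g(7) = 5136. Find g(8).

Using the Lagrange interpolation formula with nodes 0, 1, 4, 6, 7:
  L_0(n) = (n - 1)(n - 4)(n - 6)(n - 7) / 168
  L_1(n) = n(n - 4)(n - 6)(n - 7) / -90
  L_2(n) = n(n - 1)(n - 6)(n - 7) / 72
  L_3(n) = n(n - 1)(n - 4)(n - 7) / -60
  L_4(n) = n(n - 1)(n - 4)(n - 6) / 126
Then g(n) = -2·L_0(n) - 6·L_1(n) + 378·L_2(n) + 2584·L_3(n) + 5136·L_4(n).
Expanding and collecting terms gives g(n) = 3n⁴ - 6n³ - n - 2.
Evaluating at n = 8: g(8) = 9206.

9206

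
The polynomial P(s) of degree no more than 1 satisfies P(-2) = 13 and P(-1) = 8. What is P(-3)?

18

Write P(s) = as + b. Substituting each data point gives a linear system:
  -2a + b = 13
  -a + b = 8
Solving the system yields a = -5, b = 3.
So P(s) = -5s + 3.
Then P(-3) = 18.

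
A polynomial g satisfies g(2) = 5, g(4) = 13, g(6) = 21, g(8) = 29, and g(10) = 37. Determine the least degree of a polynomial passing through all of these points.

1

Forward differences of the values at u = 2, 4, 6, 8, 10:
  g  : 5  13  21  29  37
  Δ  : 8  8  8  8
  Δ^2: 0  0  0
  Δ^3: 0  0
  Δ^4: 0
The first differences are constant (8) and nonzero, while all higher differences vanish, so the minimal degree is 1.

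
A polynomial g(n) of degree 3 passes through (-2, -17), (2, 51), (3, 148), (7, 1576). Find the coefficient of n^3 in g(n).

Write g(n) = an^3 + bn^2 + cn + d. Substituting each data point gives a linear system:
  -8a + 4b - 2c + d = -17
  8a + 4b + 2c + d = 51
  27a + 9b + 3c + d = 148
  343a + 49b + 7c + d = 1576
Solving the system yields a = 4, b = 4, c = 1, d = 1.
So g(n) = 4n^3 + 4n^2 + n + 1.
The leading coefficient is 4.

4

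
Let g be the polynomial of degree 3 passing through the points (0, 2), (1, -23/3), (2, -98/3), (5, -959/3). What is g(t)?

Write g(t) = at^3 + bt^2 + ct + d. Substituting each data point gives a linear system:
  d = 2
  a + b + c + d = -23/3
  8a + 4b + 2c + d = -98/3
  125a + 25b + 5c + d = -959/3
Solving the system yields a = -2, b = -5/3, c = -6, d = 2.
So g(t) = -2t^3 - (5/3)t^2 - 6t + 2.
Check: g(0) = 2. ✓

g(t) = -2t^3 - (5/3)t^2 - 6t + 2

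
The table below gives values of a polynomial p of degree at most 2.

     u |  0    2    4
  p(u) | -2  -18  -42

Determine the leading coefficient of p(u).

Write p(u) = au^2 + bu + c. Substituting each data point gives a linear system:
  c = -2
  4a + 2b + c = -18
  16a + 4b + c = -42
Solving the system yields a = -1, b = -6, c = -2.
So p(u) = -u² - 6u - 2.
The leading coefficient is -1.

-1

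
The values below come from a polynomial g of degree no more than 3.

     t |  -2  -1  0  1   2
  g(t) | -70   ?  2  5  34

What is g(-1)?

-11

The 4 known points determine the degree-3 polynomial uniquely.
Write g(t) = at^3 + bt^2 + ct + d. Substituting each data point gives a linear system:
  -8a + 4b - 2c + d = -70
  d = 2
  a + b + c + d = 5
  8a + 4b + 2c + d = 34
Solving the system yields a = 6, b = -5, c = 2, d = 2.
So g(t) = 6t^3 - 5t^2 + 2t + 2.
Then g(-1) = -11.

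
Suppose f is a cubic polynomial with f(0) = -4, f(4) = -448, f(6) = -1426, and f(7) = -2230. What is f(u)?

f(u) = -6u^3 - 3u^2 - 3u - 4

Write f(u) = au^3 + bu^2 + cu + d. Substituting each data point gives a linear system:
  d = -4
  64a + 16b + 4c + d = -448
  216a + 36b + 6c + d = -1426
  343a + 49b + 7c + d = -2230
Solving the system yields a = -6, b = -3, c = -3, d = -4.
So f(u) = -6u³ - 3u² - 3u - 4.
Check: f(0) = -4. ✓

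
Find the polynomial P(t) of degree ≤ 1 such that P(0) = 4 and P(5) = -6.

Using the Lagrange interpolation formula with nodes 0, 5:
  L_0(t) = (t - 5) / -5
  L_1(t) = t / 5
Then P(t) = 4·L_0(t) - 6·L_1(t).
Expanding and collecting terms gives P(t) = -2t + 4.
Check: P(5) = -6. ✓

P(t) = -2t + 4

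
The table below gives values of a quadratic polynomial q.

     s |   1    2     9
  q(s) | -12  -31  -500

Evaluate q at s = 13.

Write q(s) = as^2 + bs + c. Substituting each data point gives a linear system:
  a + b + c = -12
  4a + 2b + c = -31
  81a + 9b + c = -500
Solving the system yields a = -6, b = -1, c = -5.
So q(s) = -6s² - s - 5.
Then q(13) = -1032.

-1032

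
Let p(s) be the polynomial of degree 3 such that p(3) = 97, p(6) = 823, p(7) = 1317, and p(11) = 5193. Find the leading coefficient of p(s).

4

Write p(s) = as^3 + bs^2 + cs + d. Substituting each data point gives a linear system:
  27a + 9b + 3c + d = 97
  216a + 36b + 6c + d = 823
  343a + 49b + 7c + d = 1317
  1331a + 121b + 11c + d = 5193
Solving the system yields a = 4, b = -1, c = -1, d = 1.
So p(s) = 4s^3 - s^2 - s + 1.
The leading coefficient is 4.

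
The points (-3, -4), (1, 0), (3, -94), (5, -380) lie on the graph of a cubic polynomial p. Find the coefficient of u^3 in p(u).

-2

Write p(u) = au^3 + bu^2 + cu + d. Substituting each data point gives a linear system:
  -27a + 9b - 3c + d = -4
  a + b + c + d = 0
  27a + 9b + 3c + d = -94
  125a + 25b + 5c + d = -380
Solving the system yields a = -2, b = -6, c = 3, d = 5.
So p(u) = -2u^3 - 6u^2 + 3u + 5.
The leading coefficient is -2.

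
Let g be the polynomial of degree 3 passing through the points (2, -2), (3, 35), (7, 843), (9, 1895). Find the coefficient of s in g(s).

-5

Write g(s) = as^3 + bs^2 + cs + d. Substituting each data point gives a linear system:
  8a + 4b + 2c + d = -2
  27a + 9b + 3c + d = 35
  343a + 49b + 7c + d = 843
  729a + 81b + 9c + d = 1895
Solving the system yields a = 3, b = -3, c = -5, d = -4.
So g(s) = 3s^3 - 3s^2 - 5s - 4.
The coefficient of s is -5.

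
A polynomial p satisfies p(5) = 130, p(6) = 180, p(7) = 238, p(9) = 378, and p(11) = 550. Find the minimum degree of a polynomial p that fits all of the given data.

2

Divided differences on the nodes 5, 6, 7, 9, 11:
  order 0: 130  180  238  378  550
  order 1: 50  58  70  86
  order 2: 4  4  4
  order 3: 0  0
  order 4: 0
The order-2 divided differences are all 4 (nonzero) and every higher order vanishes, so the data lies on a polynomial of degree exactly 2.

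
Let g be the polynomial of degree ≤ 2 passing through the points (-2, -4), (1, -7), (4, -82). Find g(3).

-49

Write g(u) = au^2 + bu + c. Substituting each data point gives a linear system:
  4a - 2b + c = -4
  a + b + c = -7
  16a + 4b + c = -82
Solving the system yields a = -4, b = -5, c = 2.
So g(u) = -4u^2 - 5u + 2.
Then g(3) = -49.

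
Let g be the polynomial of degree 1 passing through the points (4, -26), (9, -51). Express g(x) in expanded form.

Write g(x) = ax + b. Substituting each data point gives a linear system:
  4a + b = -26
  9a + b = -51
Solving the system yields a = -5, b = -6.
So g(x) = -5x - 6.
Check: g(9) = -51. ✓

g(x) = -5x - 6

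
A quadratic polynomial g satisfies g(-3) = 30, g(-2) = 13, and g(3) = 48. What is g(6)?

165

Using the Lagrange interpolation formula with nodes -3, -2, 3:
  L_0(u) = (u + 2)(u - 3) / 6
  L_1(u) = (u + 3)(u - 3) / -5
  L_2(u) = (u + 3)(u + 2) / 30
Then g(u) = 30·L_0(u) + 13·L_1(u) + 48·L_2(u).
Expanding and collecting terms gives g(u) = 4u^2 + 3u + 3.
Evaluating at u = 6: g(6) = 165.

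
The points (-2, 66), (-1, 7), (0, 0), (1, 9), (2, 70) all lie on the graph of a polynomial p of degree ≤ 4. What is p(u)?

p(u) = 3u^4 + 5u^2 + u

Write p(u) = au^4 + bu^3 + cu^2 + du + e. Substituting each data point gives a linear system:
  16a - 8b + 4c - 2d + e = 66
  a - b + c - d + e = 7
  e = 0
  a + b + c + d + e = 9
  16a + 8b + 4c + 2d + e = 70
Solving the system yields a = 3, b = 0, c = 5, d = 1, e = 0.
So p(u) = 3u⁴ + 5u² + u.
Check: p(-1) = 7. ✓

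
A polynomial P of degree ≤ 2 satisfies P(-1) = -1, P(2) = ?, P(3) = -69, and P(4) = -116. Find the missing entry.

-34

The 3 known points determine the degree-2 polynomial uniquely.
Write P(n) = an^2 + bn + c. Substituting each data point gives a linear system:
  a - b + c = -1
  9a + 3b + c = -69
  16a + 4b + c = -116
Solving the system yields a = -6, b = -5, c = 0.
So P(n) = -6n² - 5n.
Then P(2) = -34.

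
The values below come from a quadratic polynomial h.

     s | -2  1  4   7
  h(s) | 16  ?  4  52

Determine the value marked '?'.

-8

The 3 known points determine the degree-2 polynomial uniquely.
Write h(s) = as^2 + bs + c. Substituting each data point gives a linear system:
  4a - 2b + c = 16
  16a + 4b + c = 4
  49a + 7b + c = 52
Solving the system yields a = 2, b = -6, c = -4.
So h(s) = 2s² - 6s - 4.
Then h(1) = -8.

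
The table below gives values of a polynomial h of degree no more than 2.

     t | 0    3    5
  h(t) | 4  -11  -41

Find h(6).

-62

Write h(t) = at^2 + bt + c. Substituting each data point gives a linear system:
  c = 4
  9a + 3b + c = -11
  25a + 5b + c = -41
Solving the system yields a = -2, b = 1, c = 4.
So h(t) = -2t² + t + 4.
Then h(6) = -62.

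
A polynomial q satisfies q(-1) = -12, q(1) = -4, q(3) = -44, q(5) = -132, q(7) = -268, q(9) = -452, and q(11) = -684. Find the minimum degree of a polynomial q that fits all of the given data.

Forward differences of the values at s = -1, 1, 3, 5, 7, 9, 11:
  q  : -12  -4  -44  -132  -268  -452  -684
  Δ  : 8  -40  -88  -136  -184  -232
  Δ^2: -48  -48  -48  -48  -48
  Δ^3: 0  0  0  0
  Δ^4: 0  0  0
  Δ^5: 0  0
  Δ^6: 0
The second differences are constant (-48) and nonzero, while all higher differences vanish, so the minimal degree is 2.

2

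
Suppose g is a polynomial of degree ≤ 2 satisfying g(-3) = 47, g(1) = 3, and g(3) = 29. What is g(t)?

Using the Lagrange interpolation formula with nodes -3, 1, 3:
  L_0(t) = (t - 1)(t - 3) / 24
  L_1(t) = (t + 3)(t - 3) / -8
  L_2(t) = (t + 3)(t - 1) / 12
Then g(t) = 47·L_0(t) + 3·L_1(t) + 29·L_2(t).
Expanding and collecting terms gives g(t) = 4t² - 3t + 2.
Check: g(-3) = 47. ✓

g(t) = 4t^2 - 3t + 2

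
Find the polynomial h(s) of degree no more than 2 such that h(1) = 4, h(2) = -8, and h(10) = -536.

h(s) = -6s^2 + 6s + 4

Write h(s) = as^2 + bs + c. Substituting each data point gives a linear system:
  a + b + c = 4
  4a + 2b + c = -8
  100a + 10b + c = -536
Solving the system yields a = -6, b = 6, c = 4.
So h(s) = -6s² + 6s + 4.
Check: h(10) = -536. ✓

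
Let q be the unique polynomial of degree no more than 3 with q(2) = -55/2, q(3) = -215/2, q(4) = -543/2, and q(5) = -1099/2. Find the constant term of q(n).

Write q(n) = an^3 + bn^2 + cn + d. Substituting each data point gives a linear system:
  8a + 4b + 2c + d = -55/2
  27a + 9b + 3c + d = -215/2
  64a + 16b + 4c + d = -543/2
  125a + 25b + 5c + d = -1099/2
Solving the system yields a = -5, b = 3, c = 0, d = 1/2.
So q(n) = -5n^3 + 3n^2 + 1/2.
The constant term is 1/2.

1/2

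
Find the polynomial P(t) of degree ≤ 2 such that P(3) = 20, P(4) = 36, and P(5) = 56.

Using the Lagrange interpolation formula with nodes 3, 4, 5:
  L_0(t) = (t - 4)(t - 5) / 2
  L_1(t) = (t - 3)(t - 5) / -1
  L_2(t) = (t - 3)(t - 4) / 2
Then P(t) = 20·L_0(t) + 36·L_1(t) + 56·L_2(t).
Expanding and collecting terms gives P(t) = 2t² + 2t - 4.
Check: P(4) = 36. ✓

P(t) = 2t^2 + 2t - 4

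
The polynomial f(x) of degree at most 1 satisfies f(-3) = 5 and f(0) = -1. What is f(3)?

-7

Using the Lagrange interpolation formula with nodes -3, 0:
  L_0(x) = x / -3
  L_1(x) = (x + 3) / 3
Then f(x) = 5·L_0(x) - 1·L_1(x).
Expanding and collecting terms gives f(x) = -2x - 1.
Evaluating at x = 3: f(3) = -7.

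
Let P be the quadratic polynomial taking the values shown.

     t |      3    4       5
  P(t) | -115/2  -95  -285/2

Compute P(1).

-25/2

Forward differences of the values at t = 3, 4, 5:
  P  : -115/2  -95  -285/2
  Δ  : -75/2  -95/2
  Δ^2: -10
The second differences are constant, confirming degree 2.
Interpolating (Newton forward form) and evaluating at t = 1 gives P(1) = -25/2.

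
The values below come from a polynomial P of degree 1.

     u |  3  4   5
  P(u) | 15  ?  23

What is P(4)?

19

The 2 known points determine the degree-1 polynomial uniquely.
Write P(u) = au + b. Substituting each data point gives a linear system:
  3a + b = 15
  5a + b = 23
Solving the system yields a = 4, b = 3.
So P(u) = 4u + 3.
Then P(4) = 19.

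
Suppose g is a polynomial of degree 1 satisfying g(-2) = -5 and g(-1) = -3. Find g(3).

Using the Lagrange interpolation formula with nodes -2, -1:
  L_0(x) = (x + 1) / -1
  L_1(x) = (x + 2) / 1
Then g(x) = -5·L_0(x) - 3·L_1(x).
Expanding and collecting terms gives g(x) = 2x - 1.
Evaluating at x = 3: g(3) = 5.

5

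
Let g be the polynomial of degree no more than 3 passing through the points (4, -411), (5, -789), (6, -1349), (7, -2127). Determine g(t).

Using the Lagrange interpolation formula with nodes 4, 5, 6, 7:
  L_0(t) = (t - 5)(t - 6)(t - 7) / -6
  L_1(t) = (t - 4)(t - 6)(t - 7) / 2
  L_2(t) = (t - 4)(t - 5)(t - 7) / -2
  L_3(t) = (t - 4)(t - 5)(t - 6) / 6
Then g(t) = -411·L_0(t) - 789·L_1(t) - 1349·L_2(t) - 2127·L_3(t).
Expanding and collecting terms gives g(t) = -6t^3 - t^2 - 3t + 1.
Check: g(6) = -1349. ✓

g(t) = -6t^3 - t^2 - 3t + 1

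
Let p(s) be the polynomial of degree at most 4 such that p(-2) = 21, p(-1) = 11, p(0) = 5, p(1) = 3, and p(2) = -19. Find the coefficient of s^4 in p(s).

-1

Write p(s) = as^4 + bs^3 + cs^2 + ds + e. Substituting each data point gives a linear system:
  16a - 8b + 4c - 2d + e = 21
  a - b + c - d + e = 11
  e = 5
  a + b + c + d + e = 3
  16a + 8b + 4c + 2d + e = -19
Solving the system yields a = -1, b = -2, c = 3, d = -2, e = 5.
So p(s) = -s^4 - 2s^3 + 3s^2 - 2s + 5.
The leading coefficient is -1.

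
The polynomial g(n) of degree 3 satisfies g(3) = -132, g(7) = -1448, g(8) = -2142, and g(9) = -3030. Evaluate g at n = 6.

-924

Write g(n) = an^3 + bn^2 + cn + d. Substituting each data point gives a linear system:
  27a + 9b + 3c + d = -132
  343a + 49b + 7c + d = -1448
  512a + 64b + 8c + d = -2142
  729a + 81b + 9c + d = -3030
Solving the system yields a = -4, b = -1, c = -3, d = -6.
So g(n) = -4n³ - n² - 3n - 6.
Then g(6) = -924.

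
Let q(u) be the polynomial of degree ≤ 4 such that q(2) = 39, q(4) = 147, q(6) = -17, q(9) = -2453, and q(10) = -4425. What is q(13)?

-16593

Using the Lagrange interpolation formula with nodes 2, 4, 6, 9, 10:
  L_0(u) = (u - 4)(u - 6)(u - 9)(u - 10) / 448
  L_1(u) = (u - 2)(u - 6)(u - 9)(u - 10) / -120
  L_2(u) = (u - 2)(u - 4)(u - 9)(u - 10) / 96
  L_3(u) = (u - 2)(u - 4)(u - 6)(u - 10) / -105
  L_4(u) = (u - 2)(u - 4)(u - 6)(u - 9) / 192
Then q(u) = 39·L_0(u) + 147·L_1(u) - 17·L_2(u) - 2453·L_3(u) - 4425·L_4(u).
Expanding and collecting terms gives q(u) = -u^4 + 5u^3 + 6u^2 - 2u - 5.
Evaluating at u = 13: q(13) = -16593.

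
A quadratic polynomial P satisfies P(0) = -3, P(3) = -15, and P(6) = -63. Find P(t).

P(t) = -2t^2 + 2t - 3

Using the Lagrange interpolation formula with nodes 0, 3, 6:
  L_0(t) = (t - 3)(t - 6) / 18
  L_1(t) = t(t - 6) / -9
  L_2(t) = t(t - 3) / 18
Then P(t) = -3·L_0(t) - 15·L_1(t) - 63·L_2(t).
Expanding and collecting terms gives P(t) = -2t² + 2t - 3.
Check: P(3) = -15. ✓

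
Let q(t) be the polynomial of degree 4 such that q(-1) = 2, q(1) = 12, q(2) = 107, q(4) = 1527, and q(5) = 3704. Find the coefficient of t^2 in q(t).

Write q(t) = at^4 + bt^3 + ct^2 + dt + e. Substituting each data point gives a linear system:
  a - b + c - d + e = 2
  a + b + c + d + e = 12
  16a + 8b + 4c + 2d + e = 107
  256a + 64b + 16c + 4d + e = 1527
  625a + 125b + 25c + 5d + e = 3704
Solving the system yields a = 6, b = -1, c = 2, d = 6, e = -1.
So q(t) = 6t^4 - t^3 + 2t^2 + 6t - 1.
The coefficient of t^2 is 2.

2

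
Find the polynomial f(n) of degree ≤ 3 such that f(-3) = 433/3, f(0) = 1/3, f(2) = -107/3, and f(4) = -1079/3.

Write f(n) = an^3 + bn^2 + cn + d. Substituting each data point gives a linear system:
  -27a + 9b - 3c + d = 433/3
  d = 1/3
  8a + 4b + 2c + d = -107/3
  64a + 16b + 4c + d = -1079/3
Solving the system yields a = -6, b = 0, c = 6, d = 1/3.
So f(n) = -6n^3 + 6n + 1/3.
Check: f(2) = -107/3. ✓

f(n) = -6n^3 + 6n + 1/3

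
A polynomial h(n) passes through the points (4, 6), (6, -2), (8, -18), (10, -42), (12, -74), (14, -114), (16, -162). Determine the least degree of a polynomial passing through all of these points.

Forward differences of the values at n = 4, 6, 8, 10, 12, 14, 16:
  h  : 6  -2  -18  -42  -74  -114  -162
  Δ  : -8  -16  -24  -32  -40  -48
  Δ^2: -8  -8  -8  -8  -8
  Δ^3: 0  0  0  0
  Δ^4: 0  0  0
  Δ^5: 0  0
  Δ^6: 0
The second differences are constant (-8) and nonzero, while all higher differences vanish, so the minimal degree is 2.

2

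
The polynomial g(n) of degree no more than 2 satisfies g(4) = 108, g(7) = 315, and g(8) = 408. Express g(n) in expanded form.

Using the Lagrange interpolation formula with nodes 4, 7, 8:
  L_0(n) = (n - 7)(n - 8) / 12
  L_1(n) = (n - 4)(n - 8) / -3
  L_2(n) = (n - 4)(n - 7) / 4
Then g(n) = 108·L_0(n) + 315·L_1(n) + 408·L_2(n).
Expanding and collecting terms gives g(n) = 6n^2 + 3n.
Check: g(8) = 408. ✓

g(n) = 6n^2 + 3n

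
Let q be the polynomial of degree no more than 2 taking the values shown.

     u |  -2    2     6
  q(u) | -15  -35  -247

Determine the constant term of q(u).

-1

Write q(u) = au^2 + bu + c. Substituting each data point gives a linear system:
  4a - 2b + c = -15
  4a + 2b + c = -35
  36a + 6b + c = -247
Solving the system yields a = -6, b = -5, c = -1.
So q(u) = -6u^2 - 5u - 1.
The constant term is -1.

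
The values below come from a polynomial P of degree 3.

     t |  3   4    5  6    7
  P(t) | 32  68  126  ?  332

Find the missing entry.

The 4 known points determine the degree-3 polynomial uniquely.
Write P(t) = at^3 + bt^2 + ct + d. Substituting each data point gives a linear system:
  27a + 9b + 3c + d = 32
  64a + 16b + 4c + d = 68
  125a + 25b + 5c + d = 126
  343a + 49b + 7c + d = 332
Solving the system yields a = 1, b = -1, c = 6, d = -4.
So P(t) = t³ - t² + 6t - 4.
Then P(6) = 212.

212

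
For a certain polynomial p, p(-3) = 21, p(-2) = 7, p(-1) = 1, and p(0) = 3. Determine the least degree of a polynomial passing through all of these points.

Forward differences of the values at x = -3, -2, -1, 0:
  p  : 21  7  1  3
  Δ  : -14  -6  2
  Δ^2: 8  8
  Δ^3: 0
The second differences are constant (8) and nonzero, while all higher differences vanish, so the minimal degree is 2.

2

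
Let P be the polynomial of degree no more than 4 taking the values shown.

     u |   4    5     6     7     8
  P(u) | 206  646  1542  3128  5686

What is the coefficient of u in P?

-2

Write P(u) = au^4 + bu^3 + cu^2 + du + e. Substituting each data point gives a linear system:
  256a + 64b + 16c + 4d + e = 206
  625a + 125b + 25c + 5d + e = 646
  1296a + 216b + 36c + 6d + e = 1542
  2401a + 343b + 49c + 7d + e = 3128
  4096a + 512b + 64c + 8d + e = 5686
Solving the system yields a = 2, b = -5, c = 1, d = -2, e = 6.
So P(u) = 2u^4 - 5u^3 + u^2 - 2u + 6.
The coefficient of u is -2.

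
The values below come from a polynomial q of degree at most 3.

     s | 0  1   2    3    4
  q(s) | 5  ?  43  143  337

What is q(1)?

The 4 known points determine the degree-3 polynomial uniquely.
Write q(s) = as^3 + bs^2 + cs + d. Substituting each data point gives a linear system:
  d = 5
  8a + 4b + 2c + d = 43
  27a + 9b + 3c + d = 143
  64a + 16b + 4c + d = 337
Solving the system yields a = 5, b = 2, c = -5, d = 5.
So q(s) = 5s^3 + 2s^2 - 5s + 5.
Then q(1) = 7.

7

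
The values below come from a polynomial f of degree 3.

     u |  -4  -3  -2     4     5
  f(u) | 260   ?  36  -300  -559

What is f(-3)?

The 4 known points determine the degree-3 polynomial uniquely.
Write f(u) = au^3 + bu^2 + cu + d. Substituting each data point gives a linear system:
  -64a + 16b - 4c + d = 260
  -8a + 4b - 2c + d = 36
  64a + 16b + 4c + d = -300
  125a + 25b + 5c + d = -559
Solving the system yields a = -4, b = -1, c = -6, d = -4.
So f(u) = -4u^3 - u^2 - 6u - 4.
Then f(-3) = 113.

113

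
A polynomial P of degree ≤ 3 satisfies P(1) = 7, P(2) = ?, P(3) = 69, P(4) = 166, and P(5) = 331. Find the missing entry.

22

On equispaced nodes a degree-3 polynomial has vanishing fourth forward difference, so
  P(1) - 4·P(2) + 6·P(3) - 4·P(4) + P(5) = 0.
Substituting the known values and solving for P(2):
  -4·P(2) = -88
  P(2) = 22.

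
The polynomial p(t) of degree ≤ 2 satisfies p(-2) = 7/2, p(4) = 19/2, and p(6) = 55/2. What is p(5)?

35/2

Using the Lagrange interpolation formula with nodes -2, 4, 6:
  L_0(t) = (t - 4)(t - 6) / 48
  L_1(t) = (t + 2)(t - 6) / -12
  L_2(t) = (t + 2)(t - 4) / 16
Then p(t) = 7/2·L_0(t) + 19/2·L_1(t) + 55/2·L_2(t).
Expanding and collecting terms gives p(t) = t^2 - t - 5/2.
Evaluating at t = 5: p(5) = 35/2.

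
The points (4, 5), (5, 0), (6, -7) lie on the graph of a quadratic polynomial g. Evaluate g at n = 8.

Forward differences of the values at n = 4, 5, 6:
  g  : 5  0  -7
  Δ  : -5  -7
  Δ^2: -2
The second differences are constant, confirming degree 2.
Interpolating (Newton forward form) and evaluating at n = 8 gives g(8) = -27.

-27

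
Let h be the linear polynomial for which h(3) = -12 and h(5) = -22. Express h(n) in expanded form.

Write h(n) = an + b. Substituting each data point gives a linear system:
  3a + b = -12
  5a + b = -22
Solving the system yields a = -5, b = 3.
So h(n) = -5n + 3.
Check: h(3) = -12. ✓

h(n) = -5n + 3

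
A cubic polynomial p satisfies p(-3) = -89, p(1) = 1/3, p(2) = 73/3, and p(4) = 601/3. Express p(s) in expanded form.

Write p(s) = as^3 + bs^2 + cs + d. Substituting each data point gives a linear system:
  -27a + 9b - 3c + d = -89
  a + b + c + d = 1/3
  8a + 4b + 2c + d = 73/3
  64a + 16b + 4c + d = 601/3
Solving the system yields a = 3, b = 1/3, c = 2, d = -5.
So p(s) = 3s^3 + (1/3)s^2 + 2s - 5.
Check: p(1) = 1/3. ✓

p(s) = 3s^3 + (1/3)s^2 + 2s - 5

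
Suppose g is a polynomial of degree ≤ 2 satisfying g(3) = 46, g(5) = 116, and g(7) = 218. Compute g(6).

Forward differences of the values at u = 3, 5, 7:
  g  : 46  116  218
  Δ  : 70  102
  Δ^2: 32
The second differences are constant, confirming degree 2.
Interpolating (Newton forward form) and evaluating at u = 6 gives g(6) = 163.

163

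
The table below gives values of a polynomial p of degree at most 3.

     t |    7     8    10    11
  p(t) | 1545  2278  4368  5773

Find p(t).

Write p(t) = at^3 + bt^2 + ct + d. Substituting each data point gives a linear system:
  343a + 49b + 7c + d = 1545
  512a + 64b + 8c + d = 2278
  1000a + 100b + 10c + d = 4368
  1331a + 121b + 11c + d = 5773
Solving the system yields a = 4, b = 4, c = -3, d = -2.
So p(t) = 4t^3 + 4t^2 - 3t - 2.
Check: p(7) = 1545. ✓

p(t) = 4t^3 + 4t^2 - 3t - 2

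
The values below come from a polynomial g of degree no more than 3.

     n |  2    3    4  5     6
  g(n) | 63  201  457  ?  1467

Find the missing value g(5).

The 4 known points determine the degree-3 polynomial uniquely.
Write g(n) = an^3 + bn^2 + cn + d. Substituting each data point gives a linear system:
  8a + 4b + 2c + d = 63
  27a + 9b + 3c + d = 201
  64a + 16b + 4c + d = 457
  216a + 36b + 6c + d = 1467
Solving the system yields a = 6, b = 5, c = -1, d = -3.
So g(n) = 6n^3 + 5n^2 - n - 3.
Then g(5) = 867.

867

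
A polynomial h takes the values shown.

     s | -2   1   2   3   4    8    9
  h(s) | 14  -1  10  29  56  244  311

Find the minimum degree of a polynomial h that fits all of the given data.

2

Divided differences on the nodes -2, 1, 2, 3, 4, 8, 9:
  order 0: 14  -1  10  29  56  244  311
  order 1: -5  11  19  27  47  67
  order 2: 4  4  4  4  4
  order 3: 0  0  0  0
  order 4: 0  0  0
  order 5: 0  0
  order 6: 0
The order-2 divided differences are all 4 (nonzero) and every higher order vanishes, so the data lies on a polynomial of degree exactly 2.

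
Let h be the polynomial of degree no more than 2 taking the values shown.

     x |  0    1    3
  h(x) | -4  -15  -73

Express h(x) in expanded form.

h(x) = -6x^2 - 5x - 4

Using the Lagrange interpolation formula with nodes 0, 1, 3:
  L_0(x) = (x - 1)(x - 3) / 3
  L_1(x) = x(x - 3) / -2
  L_2(x) = x(x - 1) / 6
Then h(x) = -4·L_0(x) - 15·L_1(x) - 73·L_2(x).
Expanding and collecting terms gives h(x) = -6x² - 5x - 4.
Check: h(1) = -15. ✓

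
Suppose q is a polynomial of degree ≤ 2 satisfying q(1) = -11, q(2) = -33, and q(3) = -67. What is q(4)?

Using the Lagrange interpolation formula with nodes 1, 2, 3:
  L_0(x) = (x - 2)(x - 3) / 2
  L_1(x) = (x - 1)(x - 3) / -1
  L_2(x) = (x - 1)(x - 2) / 2
Then q(x) = -11·L_0(x) - 33·L_1(x) - 67·L_2(x).
Expanding and collecting terms gives q(x) = -6x^2 - 4x - 1.
Evaluating at x = 4: q(4) = -113.

-113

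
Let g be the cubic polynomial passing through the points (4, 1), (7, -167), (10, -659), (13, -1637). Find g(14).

-2099

Write g(u) = au^3 + bu^2 + cu + d. Substituting each data point gives a linear system:
  64a + 16b + 4c + d = 1
  343a + 49b + 7c + d = -167
  1000a + 100b + 10c + d = -659
  2197a + 169b + 13c + d = -1637
Solving the system yields a = -1, b = 3, c = 4, d = 1.
So g(u) = -u³ + 3u² + 4u + 1.
Then g(14) = -2099.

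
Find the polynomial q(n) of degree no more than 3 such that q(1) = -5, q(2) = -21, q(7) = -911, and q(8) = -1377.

q(n) = -3n^3 + 3n^2 - 4n - 1

Write q(n) = an^3 + bn^2 + cn + d. Substituting each data point gives a linear system:
  a + b + c + d = -5
  8a + 4b + 2c + d = -21
  343a + 49b + 7c + d = -911
  512a + 64b + 8c + d = -1377
Solving the system yields a = -3, b = 3, c = -4, d = -1.
So q(n) = -3n^3 + 3n^2 - 4n - 1.
Check: q(7) = -911. ✓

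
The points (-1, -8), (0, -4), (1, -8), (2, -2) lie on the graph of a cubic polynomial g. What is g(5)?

256

Using the Lagrange interpolation formula with nodes -1, 0, 1, 2:
  L_0(t) = t(t - 1)(t - 2) / -6
  L_1(t) = (t + 1)(t - 1)(t - 2) / 2
  L_2(t) = (t + 1)t(t - 2) / -2
  L_3(t) = (t + 1)t(t - 1) / 6
Then g(t) = -8·L_0(t) - 4·L_1(t) - 8·L_2(t) - 2·L_3(t).
Expanding and collecting terms gives g(t) = 3t^3 - 4t^2 - 3t - 4.
Evaluating at t = 5: g(5) = 256.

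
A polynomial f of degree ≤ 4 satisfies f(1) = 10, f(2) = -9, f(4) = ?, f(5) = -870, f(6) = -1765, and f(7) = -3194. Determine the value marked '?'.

The 5 known points determine the degree-4 polynomial uniquely.
Write f(t) = at^4 + bt^3 + ct^2 + dt + e. Substituting each data point gives a linear system:
  a + b + c + d + e = 10
  16a + 8b + 4c + 2d + e = -9
  625a + 125b + 25c + 5d + e = -870
  1296a + 216b + 36c + 6d + e = -1765
  2401a + 343b + 49c + 7d + e = -3194
Solving the system yields a = -1, b = -3, c = 4, d = 5, e = 5.
So f(t) = -t^4 - 3t^3 + 4t^2 + 5t + 5.
Then f(4) = -359.

-359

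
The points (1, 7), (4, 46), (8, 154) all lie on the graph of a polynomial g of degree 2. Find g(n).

Write g(n) = an^2 + bn + c. Substituting each data point gives a linear system:
  a + b + c = 7
  16a + 4b + c = 46
  64a + 8b + c = 154
Solving the system yields a = 2, b = 3, c = 2.
So g(n) = 2n² + 3n + 2.
Check: g(8) = 154. ✓

g(n) = 2n^2 + 3n + 2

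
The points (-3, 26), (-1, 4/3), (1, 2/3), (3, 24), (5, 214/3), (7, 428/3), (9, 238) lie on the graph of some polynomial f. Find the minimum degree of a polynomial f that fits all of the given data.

Forward differences of the values at s = -3, -1, 1, 3, 5, 7, 9:
  f  : 26  4/3  2/3  24  214/3  428/3  238
  Δ  : -74/3  -2/3  70/3  142/3  214/3  286/3
  Δ^2: 24  24  24  24  24
  Δ^3: 0  0  0  0
  Δ^4: 0  0  0
  Δ^5: 0  0
  Δ^6: 0
The second differences are constant (24) and nonzero, while all higher differences vanish, so the minimal degree is 2.

2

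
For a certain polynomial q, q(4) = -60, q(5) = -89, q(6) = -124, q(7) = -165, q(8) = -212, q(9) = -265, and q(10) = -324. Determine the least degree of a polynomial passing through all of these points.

2

Forward differences of the values at s = 4, 5, 6, 7, 8, 9, 10:
  q  : -60  -89  -124  -165  -212  -265  -324
  Δ  : -29  -35  -41  -47  -53  -59
  Δ^2: -6  -6  -6  -6  -6
  Δ^3: 0  0  0  0
  Δ^4: 0  0  0
  Δ^5: 0  0
  Δ^6: 0
The second differences are constant (-6) and nonzero, while all higher differences vanish, so the minimal degree is 2.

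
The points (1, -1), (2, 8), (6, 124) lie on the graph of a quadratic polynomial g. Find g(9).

Using the Lagrange interpolation formula with nodes 1, 2, 6:
  L_0(x) = (x - 2)(x - 6) / 5
  L_1(x) = (x - 1)(x - 6) / -4
  L_2(x) = (x - 1)(x - 2) / 20
Then g(x) = -1·L_0(x) + 8·L_1(x) + 124·L_2(x).
Expanding and collecting terms gives g(x) = 4x^2 - 3x - 2.
Evaluating at x = 9: g(9) = 295.

295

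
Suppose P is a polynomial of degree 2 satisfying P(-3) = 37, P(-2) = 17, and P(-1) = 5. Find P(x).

P(x) = 4x^2 + 1

Write P(x) = ax^2 + bx + c. Substituting each data point gives a linear system:
  9a - 3b + c = 37
  4a - 2b + c = 17
  a - b + c = 5
Solving the system yields a = 4, b = 0, c = 1.
So P(x) = 4x^2 + 1.
Check: P(-1) = 5. ✓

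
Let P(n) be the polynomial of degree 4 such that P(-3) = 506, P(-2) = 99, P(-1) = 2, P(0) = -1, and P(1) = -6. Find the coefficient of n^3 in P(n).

Write P(n) = an^4 + bn^3 + cn^2 + dn + e. Substituting each data point gives a linear system:
  81a - 27b + 9c - 3d + e = 506
  16a - 8b + 4c - 2d + e = 99
  a - b + c - d + e = 2
  e = -1
  a + b + c + d + e = -6
Solving the system yields a = 5, b = -6, c = -6, d = 2, e = -1.
So P(n) = 5n^4 - 6n^3 - 6n^2 + 2n - 1.
The coefficient of n^3 is -6.

-6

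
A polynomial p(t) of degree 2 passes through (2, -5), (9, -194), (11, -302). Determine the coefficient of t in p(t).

Write p(t) = at^2 + bt + c. Substituting each data point gives a linear system:
  4a + 2b + c = -5
  81a + 9b + c = -194
  121a + 11b + c = -302
Solving the system yields a = -3, b = 6, c = -5.
So p(t) = -3t² + 6t - 5.
The coefficient of t is 6.

6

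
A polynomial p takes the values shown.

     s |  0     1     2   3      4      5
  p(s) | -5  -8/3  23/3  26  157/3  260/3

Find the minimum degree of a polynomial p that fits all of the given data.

2

Forward differences of the values at s = 0, 1, 2, 3, 4, 5:
  p  : -5  -8/3  23/3  26  157/3  260/3
  Δ  : 7/3  31/3  55/3  79/3  103/3
  Δ^2: 8  8  8  8
  Δ^3: 0  0  0
  Δ^4: 0  0
  Δ^5: 0
The second differences are constant (8) and nonzero, while all higher differences vanish, so the minimal degree is 2.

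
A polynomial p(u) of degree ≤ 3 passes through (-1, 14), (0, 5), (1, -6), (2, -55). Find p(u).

Using the Lagrange interpolation formula with nodes -1, 0, 1, 2:
  L_0(u) = u(u - 1)(u - 2) / -6
  L_1(u) = (u + 1)(u - 1)(u - 2) / 2
  L_2(u) = (u + 1)u(u - 2) / -2
  L_3(u) = (u + 1)u(u - 1) / 6
Then p(u) = 14·L_0(u) + 5·L_1(u) - 6·L_2(u) - 55·L_3(u).
Expanding and collecting terms gives p(u) = -6u^3 - u^2 - 4u + 5.
Check: p(2) = -55. ✓

p(u) = -6u^3 - u^2 - 4u + 5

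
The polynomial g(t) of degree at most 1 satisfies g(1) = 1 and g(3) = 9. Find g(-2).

Write g(t) = at + b. Substituting each data point gives a linear system:
  a + b = 1
  3a + b = 9
Solving the system yields a = 4, b = -3.
So g(t) = 4t - 3.
Then g(-2) = -11.

-11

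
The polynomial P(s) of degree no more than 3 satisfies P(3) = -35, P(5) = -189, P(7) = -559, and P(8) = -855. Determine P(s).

P(s) = -2s^3 + 3s^2 - 3s + 1

Using the Lagrange interpolation formula with nodes 3, 5, 7, 8:
  L_0(s) = (s - 5)(s - 7)(s - 8) / -40
  L_1(s) = (s - 3)(s - 7)(s - 8) / 12
  L_2(s) = (s - 3)(s - 5)(s - 8) / -8
  L_3(s) = (s - 3)(s - 5)(s - 7) / 15
Then P(s) = -35·L_0(s) - 189·L_1(s) - 559·L_2(s) - 855·L_3(s).
Expanding and collecting terms gives P(s) = -2s³ + 3s² - 3s + 1.
Check: P(7) = -559. ✓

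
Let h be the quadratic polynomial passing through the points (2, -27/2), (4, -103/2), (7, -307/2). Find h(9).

Using the Lagrange interpolation formula with nodes 2, 4, 7:
  L_0(x) = (x - 4)(x - 7) / 10
  L_1(x) = (x - 2)(x - 7) / -6
  L_2(x) = (x - 2)(x - 4) / 15
Then h(x) = -27/2·L_0(x) - 103/2·L_1(x) - 307/2·L_2(x).
Expanding and collecting terms gives h(x) = -3x² - x + 1/2.
Evaluating at x = 9: h(9) = -503/2.

-503/2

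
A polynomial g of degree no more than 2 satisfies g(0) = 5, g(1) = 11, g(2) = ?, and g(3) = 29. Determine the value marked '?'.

The 3 known points determine the degree-2 polynomial uniquely.
Write g(u) = au^2 + bu + c. Substituting each data point gives a linear system:
  c = 5
  a + b + c = 11
  9a + 3b + c = 29
Solving the system yields a = 1, b = 5, c = 5.
So g(u) = u^2 + 5u + 5.
Then g(2) = 19.

19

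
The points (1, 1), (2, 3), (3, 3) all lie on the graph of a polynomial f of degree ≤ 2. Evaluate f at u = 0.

Write f(u) = au^2 + bu + c. Substituting each data point gives a linear system:
  a + b + c = 1
  4a + 2b + c = 3
  9a + 3b + c = 3
Solving the system yields a = -1, b = 5, c = -3.
So f(u) = -u^2 + 5u - 3.
Then f(0) = -3.

-3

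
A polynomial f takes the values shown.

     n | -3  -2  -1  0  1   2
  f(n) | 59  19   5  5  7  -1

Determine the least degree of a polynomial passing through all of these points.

Forward differences of the values at n = -3, -2, -1, 0, 1, 2:
  f  : 59  19  5  5  7  -1
  Δ  : -40  -14  0  2  -8
  Δ^2: 26  14  2  -10
  Δ^3: -12  -12  -12
  Δ^4: 0  0
  Δ^5: 0
The third differences are constant (-12) and nonzero, while all higher differences vanish, so the minimal degree is 3.

3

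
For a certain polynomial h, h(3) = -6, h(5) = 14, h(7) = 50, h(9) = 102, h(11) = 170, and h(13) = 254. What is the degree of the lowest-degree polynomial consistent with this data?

Forward differences of the values at x = 3, 5, 7, 9, 11, 13:
  h  : -6  14  50  102  170  254
  Δ  : 20  36  52  68  84
  Δ^2: 16  16  16  16
  Δ^3: 0  0  0
  Δ^4: 0  0
  Δ^5: 0
The second differences are constant (16) and nonzero, while all higher differences vanish, so the minimal degree is 2.

2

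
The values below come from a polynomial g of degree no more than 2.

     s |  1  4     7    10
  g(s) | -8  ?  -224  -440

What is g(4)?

The 3 known points determine the degree-2 polynomial uniquely.
Write g(s) = as^2 + bs + c. Substituting each data point gives a linear system:
  a + b + c = -8
  49a + 7b + c = -224
  100a + 10b + c = -440
Solving the system yields a = -4, b = -4, c = 0.
So g(s) = -4s^2 - 4s.
Then g(4) = -80.

-80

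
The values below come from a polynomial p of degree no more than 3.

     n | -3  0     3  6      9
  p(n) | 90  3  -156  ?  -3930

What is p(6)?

On equispaced nodes a degree-3 polynomial has vanishing fourth forward difference, so
  p(-3) - 4·p(0) + 6·p(3) - 4·p(6) + p(9) = 0.
Substituting the known values and solving for p(6):
  -4·p(6) = 4788
  p(6) = -1197.

-1197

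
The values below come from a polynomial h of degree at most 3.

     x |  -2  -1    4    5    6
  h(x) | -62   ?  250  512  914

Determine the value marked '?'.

-10

The 4 known points determine the degree-3 polynomial uniquely.
Write h(x) = ax^3 + bx^2 + cx + d. Substituting each data point gives a linear system:
  -8a + 4b - 2c + d = -62
  64a + 16b + 4c + d = 250
  125a + 25b + 5c + d = 512
  216a + 36b + 6c + d = 914
Solving the system yields a = 5, b = -5, c = 2, d = 2.
So h(x) = 5x^3 - 5x^2 + 2x + 2.
Then h(-1) = -10.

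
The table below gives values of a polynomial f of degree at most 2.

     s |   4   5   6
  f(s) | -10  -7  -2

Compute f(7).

5

Forward differences of the values at s = 4, 5, 6:
  f  : -10  -7  -2
  Δ  : 3  5
  Δ^2: 2
The second differences are constant, confirming degree 2.
Interpolating (Newton forward form) and evaluating at s = 7 gives f(7) = 5.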